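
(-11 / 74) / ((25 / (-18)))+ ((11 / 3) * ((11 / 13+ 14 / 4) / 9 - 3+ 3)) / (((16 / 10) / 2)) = 6026867 / 2597400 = 2.32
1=1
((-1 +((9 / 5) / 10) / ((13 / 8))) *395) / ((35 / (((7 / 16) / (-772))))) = 22831 / 4014400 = 0.01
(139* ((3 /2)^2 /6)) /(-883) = -417 /7064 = -0.06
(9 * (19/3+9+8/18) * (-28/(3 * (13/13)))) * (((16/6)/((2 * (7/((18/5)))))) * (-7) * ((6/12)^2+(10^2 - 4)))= 612304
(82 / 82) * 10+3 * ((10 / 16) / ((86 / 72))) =995 / 86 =11.57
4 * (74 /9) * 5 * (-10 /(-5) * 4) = 11840 /9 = 1315.56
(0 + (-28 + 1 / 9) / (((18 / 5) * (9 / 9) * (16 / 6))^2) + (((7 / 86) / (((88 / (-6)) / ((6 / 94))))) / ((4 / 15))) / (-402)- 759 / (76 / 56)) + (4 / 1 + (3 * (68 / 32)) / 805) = -262444547725528829 / 472398235626240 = -555.56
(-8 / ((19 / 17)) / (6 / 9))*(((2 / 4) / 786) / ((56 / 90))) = -765 / 69692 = -0.01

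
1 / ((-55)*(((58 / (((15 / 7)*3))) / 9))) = -81 / 4466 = -0.02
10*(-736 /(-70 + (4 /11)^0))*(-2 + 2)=0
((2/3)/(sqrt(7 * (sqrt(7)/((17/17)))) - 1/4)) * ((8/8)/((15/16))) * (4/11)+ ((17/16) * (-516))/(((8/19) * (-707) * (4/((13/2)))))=2048 * 7^(3/4)/43464465+ 57344 * sqrt(7)/43464465+ 1605632 * 7^(1/4)/43464465+ 23543532888919/7866720449280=3.06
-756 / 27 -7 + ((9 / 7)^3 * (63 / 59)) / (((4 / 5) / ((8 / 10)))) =-94624 / 2891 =-32.73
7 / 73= 0.10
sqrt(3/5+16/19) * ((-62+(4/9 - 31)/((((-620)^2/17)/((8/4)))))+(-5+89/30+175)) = 38389093 * sqrt(13015)/32866200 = 133.25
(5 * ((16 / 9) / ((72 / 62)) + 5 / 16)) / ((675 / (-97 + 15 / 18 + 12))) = -241289 / 209952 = -1.15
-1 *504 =-504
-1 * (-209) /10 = 209 /10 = 20.90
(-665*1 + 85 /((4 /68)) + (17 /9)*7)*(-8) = -57112 /9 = -6345.78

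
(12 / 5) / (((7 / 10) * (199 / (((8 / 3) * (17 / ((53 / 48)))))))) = 52224 / 73829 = 0.71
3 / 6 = 1 / 2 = 0.50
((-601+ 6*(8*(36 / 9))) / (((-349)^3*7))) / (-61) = -409 / 18151150423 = -0.00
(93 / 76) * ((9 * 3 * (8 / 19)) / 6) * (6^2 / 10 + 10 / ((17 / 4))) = 423522 / 30685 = 13.80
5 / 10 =1 / 2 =0.50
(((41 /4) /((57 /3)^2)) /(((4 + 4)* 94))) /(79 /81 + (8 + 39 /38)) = 3321 /879712160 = 0.00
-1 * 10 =-10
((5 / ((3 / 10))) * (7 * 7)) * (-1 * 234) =-191100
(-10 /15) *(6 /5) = -4 /5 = -0.80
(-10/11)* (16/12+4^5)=-30760/33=-932.12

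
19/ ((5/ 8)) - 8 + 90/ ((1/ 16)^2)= 23062.40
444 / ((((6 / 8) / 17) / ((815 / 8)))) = 1025270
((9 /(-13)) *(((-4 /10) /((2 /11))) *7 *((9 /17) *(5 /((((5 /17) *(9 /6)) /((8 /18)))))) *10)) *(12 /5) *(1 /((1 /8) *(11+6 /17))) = 6031872 /12545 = 480.82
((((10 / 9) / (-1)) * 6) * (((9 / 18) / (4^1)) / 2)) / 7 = -5 / 84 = -0.06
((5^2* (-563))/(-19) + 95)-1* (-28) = 16412/19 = 863.79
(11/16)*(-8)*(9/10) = -99/20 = -4.95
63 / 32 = 1.97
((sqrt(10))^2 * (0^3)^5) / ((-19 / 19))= 0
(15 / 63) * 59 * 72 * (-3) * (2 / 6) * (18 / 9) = -14160 / 7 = -2022.86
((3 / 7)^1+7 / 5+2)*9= 1206 / 35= 34.46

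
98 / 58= 49 / 29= 1.69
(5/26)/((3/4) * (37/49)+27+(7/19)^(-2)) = 490/89011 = 0.01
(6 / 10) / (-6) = -1 / 10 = -0.10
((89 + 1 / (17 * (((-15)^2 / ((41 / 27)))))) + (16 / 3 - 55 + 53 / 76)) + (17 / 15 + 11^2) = 1272812411 / 7848900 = 162.16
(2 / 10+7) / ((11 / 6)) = 216 / 55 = 3.93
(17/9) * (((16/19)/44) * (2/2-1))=0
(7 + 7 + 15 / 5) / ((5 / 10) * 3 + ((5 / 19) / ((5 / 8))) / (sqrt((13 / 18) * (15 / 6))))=9.37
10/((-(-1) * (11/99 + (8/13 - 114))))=-1170/13253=-0.09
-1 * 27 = -27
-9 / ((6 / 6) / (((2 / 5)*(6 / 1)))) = -108 / 5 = -21.60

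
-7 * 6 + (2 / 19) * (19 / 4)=-83 / 2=-41.50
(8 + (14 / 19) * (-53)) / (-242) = 295 / 2299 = 0.13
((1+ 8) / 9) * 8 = 8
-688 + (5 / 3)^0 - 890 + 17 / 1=-1560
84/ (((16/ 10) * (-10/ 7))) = -147/ 4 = -36.75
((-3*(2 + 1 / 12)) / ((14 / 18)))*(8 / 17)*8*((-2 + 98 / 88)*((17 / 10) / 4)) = 1755 / 154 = 11.40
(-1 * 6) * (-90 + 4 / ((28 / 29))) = 515.14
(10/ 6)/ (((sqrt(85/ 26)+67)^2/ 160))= 809806400/ 13602323641-2787200 * sqrt(2210)/ 40806970923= 0.06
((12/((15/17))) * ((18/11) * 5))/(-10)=-612/55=-11.13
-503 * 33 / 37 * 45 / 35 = -149391 / 259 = -576.80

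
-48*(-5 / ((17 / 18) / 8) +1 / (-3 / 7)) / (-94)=-22.82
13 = 13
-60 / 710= -6 / 71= -0.08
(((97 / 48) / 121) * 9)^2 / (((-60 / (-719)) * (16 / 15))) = 60885639 / 239878144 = 0.25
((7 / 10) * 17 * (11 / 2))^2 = 1713481 / 400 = 4283.70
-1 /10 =-0.10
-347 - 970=-1317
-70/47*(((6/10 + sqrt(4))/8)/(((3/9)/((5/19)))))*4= -1.53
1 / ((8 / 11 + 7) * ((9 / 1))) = 0.01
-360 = -360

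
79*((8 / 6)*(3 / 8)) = 79 / 2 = 39.50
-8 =-8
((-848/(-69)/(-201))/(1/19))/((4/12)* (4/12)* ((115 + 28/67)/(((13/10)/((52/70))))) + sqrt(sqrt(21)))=-3337885982770189312/20901899398748794925-62156449543180608* sqrt(21)/20901899398748794925 + 8481907846947024* 21^(3/4)/20901899398748794925 + 455490001722260736* 21^(1/4)/20901899398748794925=-0.12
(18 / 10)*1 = 9 / 5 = 1.80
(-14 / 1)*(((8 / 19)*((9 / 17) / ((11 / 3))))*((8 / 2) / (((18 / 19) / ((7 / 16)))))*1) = -294 / 187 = -1.57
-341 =-341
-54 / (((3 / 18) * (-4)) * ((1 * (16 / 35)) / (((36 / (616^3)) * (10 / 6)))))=6075 / 133568512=0.00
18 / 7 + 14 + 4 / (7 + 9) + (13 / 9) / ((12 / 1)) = 16.94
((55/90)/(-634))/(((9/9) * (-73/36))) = 11/23141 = 0.00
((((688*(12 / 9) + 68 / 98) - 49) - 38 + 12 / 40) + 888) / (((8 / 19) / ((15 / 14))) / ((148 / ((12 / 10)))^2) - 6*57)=-1643512188025 / 326919228804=-5.03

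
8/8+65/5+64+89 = 167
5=5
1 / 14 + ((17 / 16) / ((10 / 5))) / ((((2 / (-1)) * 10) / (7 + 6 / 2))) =-87 / 448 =-0.19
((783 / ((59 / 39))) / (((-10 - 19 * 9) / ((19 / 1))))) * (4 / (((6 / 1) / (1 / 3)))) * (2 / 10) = -128934 / 53395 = -2.41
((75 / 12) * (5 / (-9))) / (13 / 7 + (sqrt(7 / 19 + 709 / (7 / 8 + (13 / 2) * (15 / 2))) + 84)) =-793335025 / 19577680848 + 1225 * sqrt(92650669) / 6525893616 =-0.04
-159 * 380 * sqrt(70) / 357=-20140 * sqrt(70) / 119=-1415.99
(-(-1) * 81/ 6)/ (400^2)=27/ 320000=0.00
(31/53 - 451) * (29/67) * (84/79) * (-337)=19597288704/280529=69858.33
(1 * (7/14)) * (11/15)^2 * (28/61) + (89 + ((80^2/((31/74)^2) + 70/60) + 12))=964722036343/26379450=36570.97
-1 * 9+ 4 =-5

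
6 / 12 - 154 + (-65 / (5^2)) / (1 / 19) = -2029 / 10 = -202.90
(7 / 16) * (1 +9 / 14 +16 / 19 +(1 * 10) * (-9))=-23279 / 608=-38.29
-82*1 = -82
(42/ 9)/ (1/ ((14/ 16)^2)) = 343/ 96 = 3.57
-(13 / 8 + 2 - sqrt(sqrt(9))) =-29 / 8 + sqrt(3) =-1.89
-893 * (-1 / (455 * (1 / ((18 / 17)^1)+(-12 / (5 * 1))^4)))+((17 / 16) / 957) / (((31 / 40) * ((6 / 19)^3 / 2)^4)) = 7310254155375197536045 / 313666340112373248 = 23305.83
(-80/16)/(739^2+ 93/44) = -220/24029417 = -0.00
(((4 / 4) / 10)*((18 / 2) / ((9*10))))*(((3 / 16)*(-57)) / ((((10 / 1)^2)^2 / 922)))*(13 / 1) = -1024803 / 8000000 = -0.13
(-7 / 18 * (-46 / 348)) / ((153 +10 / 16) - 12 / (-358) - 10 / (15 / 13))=57638 / 162572985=0.00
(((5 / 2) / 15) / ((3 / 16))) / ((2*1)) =4 / 9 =0.44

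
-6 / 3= -2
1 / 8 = 0.12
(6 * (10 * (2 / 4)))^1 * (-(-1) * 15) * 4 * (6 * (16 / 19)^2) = 2764800 / 361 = 7658.73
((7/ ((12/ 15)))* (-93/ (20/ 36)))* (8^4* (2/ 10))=-5999616/ 5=-1199923.20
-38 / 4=-19 / 2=-9.50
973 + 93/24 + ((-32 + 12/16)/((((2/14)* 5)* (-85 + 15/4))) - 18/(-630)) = 3557889/3640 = 977.44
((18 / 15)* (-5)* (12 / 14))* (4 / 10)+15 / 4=237 / 140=1.69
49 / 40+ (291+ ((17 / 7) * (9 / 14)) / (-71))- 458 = -23072309 / 139160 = -165.80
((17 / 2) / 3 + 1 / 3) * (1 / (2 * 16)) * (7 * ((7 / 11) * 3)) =931 / 704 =1.32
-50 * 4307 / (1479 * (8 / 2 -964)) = 21535 / 141984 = 0.15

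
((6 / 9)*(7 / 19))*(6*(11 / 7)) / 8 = 11 / 38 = 0.29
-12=-12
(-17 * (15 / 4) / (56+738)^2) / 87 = -0.00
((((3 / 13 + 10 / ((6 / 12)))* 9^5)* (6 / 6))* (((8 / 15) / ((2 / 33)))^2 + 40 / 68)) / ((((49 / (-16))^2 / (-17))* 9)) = -14648948983296 / 780325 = -18772881.79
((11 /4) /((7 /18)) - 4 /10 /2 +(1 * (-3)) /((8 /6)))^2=418609 /19600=21.36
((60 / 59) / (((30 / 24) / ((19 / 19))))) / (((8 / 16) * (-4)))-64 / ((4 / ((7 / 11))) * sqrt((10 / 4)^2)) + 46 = 41.52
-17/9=-1.89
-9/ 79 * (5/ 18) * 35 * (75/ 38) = -13125/ 6004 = -2.19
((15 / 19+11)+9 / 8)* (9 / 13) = 1359 / 152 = 8.94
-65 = -65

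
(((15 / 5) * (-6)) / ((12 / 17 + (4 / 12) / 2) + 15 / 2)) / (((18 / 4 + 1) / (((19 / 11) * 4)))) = -139536 / 51667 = -2.70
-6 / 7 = -0.86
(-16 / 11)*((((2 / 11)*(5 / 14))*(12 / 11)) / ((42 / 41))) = -0.10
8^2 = 64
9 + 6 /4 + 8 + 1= 39 /2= 19.50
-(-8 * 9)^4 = -26873856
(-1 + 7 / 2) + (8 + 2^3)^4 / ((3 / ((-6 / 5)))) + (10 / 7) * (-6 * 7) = -262719 / 10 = -26271.90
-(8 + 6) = -14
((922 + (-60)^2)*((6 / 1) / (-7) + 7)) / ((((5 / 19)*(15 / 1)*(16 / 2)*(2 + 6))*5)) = 263891 / 12000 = 21.99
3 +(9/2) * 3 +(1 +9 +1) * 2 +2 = 81/2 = 40.50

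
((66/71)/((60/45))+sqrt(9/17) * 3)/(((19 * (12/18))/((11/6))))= 0.42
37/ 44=0.84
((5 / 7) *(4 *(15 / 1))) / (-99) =-100 / 231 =-0.43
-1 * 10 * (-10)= 100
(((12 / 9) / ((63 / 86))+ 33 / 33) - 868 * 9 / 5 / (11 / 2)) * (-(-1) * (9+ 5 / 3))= -93555872 / 31185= -3000.03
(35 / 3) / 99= 35 / 297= 0.12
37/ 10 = 3.70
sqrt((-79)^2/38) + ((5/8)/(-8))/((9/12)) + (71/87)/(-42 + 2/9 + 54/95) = -3040105/24522864 + 79 * sqrt(38)/38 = 12.69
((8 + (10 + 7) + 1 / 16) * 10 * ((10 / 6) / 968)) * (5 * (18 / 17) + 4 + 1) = 1754375 / 394944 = 4.44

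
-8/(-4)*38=76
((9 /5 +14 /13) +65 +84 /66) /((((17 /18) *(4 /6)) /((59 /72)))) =90.00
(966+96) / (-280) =-531 / 140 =-3.79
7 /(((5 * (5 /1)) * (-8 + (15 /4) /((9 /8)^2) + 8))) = 189 /2000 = 0.09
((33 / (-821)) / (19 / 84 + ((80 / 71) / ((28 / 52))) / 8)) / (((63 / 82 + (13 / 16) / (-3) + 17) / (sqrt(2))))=-5455296*sqrt(2) / 1158320165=-0.01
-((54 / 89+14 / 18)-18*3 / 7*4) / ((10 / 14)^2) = 1156771 / 20025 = 57.77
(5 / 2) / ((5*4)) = 1 / 8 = 0.12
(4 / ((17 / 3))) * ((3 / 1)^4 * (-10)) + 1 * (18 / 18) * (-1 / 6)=-58337 / 102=-571.93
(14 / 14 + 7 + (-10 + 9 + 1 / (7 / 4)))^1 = 53 / 7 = 7.57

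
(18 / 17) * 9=162 / 17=9.53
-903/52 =-17.37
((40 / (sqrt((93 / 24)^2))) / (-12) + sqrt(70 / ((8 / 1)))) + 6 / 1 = sqrt(35) / 2 + 478 / 93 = 8.10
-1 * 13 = -13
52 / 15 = 3.47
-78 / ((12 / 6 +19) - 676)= 78 / 655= 0.12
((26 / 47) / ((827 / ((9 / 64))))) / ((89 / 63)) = 7371 / 110698912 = 0.00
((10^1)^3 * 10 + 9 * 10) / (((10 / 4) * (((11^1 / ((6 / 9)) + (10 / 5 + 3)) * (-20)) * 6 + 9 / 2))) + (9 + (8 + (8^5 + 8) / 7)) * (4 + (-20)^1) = -2711130824 / 36057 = -75190.14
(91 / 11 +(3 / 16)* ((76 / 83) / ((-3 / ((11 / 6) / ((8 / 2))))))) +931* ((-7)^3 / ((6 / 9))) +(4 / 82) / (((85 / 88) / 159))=-146306996732063 / 305453280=-478983.22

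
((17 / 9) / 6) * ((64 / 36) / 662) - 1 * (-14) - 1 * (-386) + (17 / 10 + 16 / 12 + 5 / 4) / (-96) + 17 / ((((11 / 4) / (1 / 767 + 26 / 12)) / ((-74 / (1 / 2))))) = -62522818233623 / 39482951040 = -1583.54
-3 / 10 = -0.30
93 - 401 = -308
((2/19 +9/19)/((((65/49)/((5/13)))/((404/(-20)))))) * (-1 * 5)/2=54439/6422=8.48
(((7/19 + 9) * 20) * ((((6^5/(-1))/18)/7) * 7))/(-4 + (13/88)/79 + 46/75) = 23913.74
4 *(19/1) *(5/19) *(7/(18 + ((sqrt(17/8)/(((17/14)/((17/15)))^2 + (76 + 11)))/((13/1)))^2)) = 1765596322035/227005261813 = 7.78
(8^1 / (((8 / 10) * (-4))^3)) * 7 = -875 / 512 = -1.71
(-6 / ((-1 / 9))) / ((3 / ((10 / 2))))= 90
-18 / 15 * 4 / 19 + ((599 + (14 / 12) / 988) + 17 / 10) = 3559459 / 5928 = 600.45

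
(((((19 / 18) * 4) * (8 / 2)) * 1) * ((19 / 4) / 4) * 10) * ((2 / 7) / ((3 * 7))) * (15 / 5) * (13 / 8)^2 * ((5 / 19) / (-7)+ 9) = 2392195 / 12348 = 193.73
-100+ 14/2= -93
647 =647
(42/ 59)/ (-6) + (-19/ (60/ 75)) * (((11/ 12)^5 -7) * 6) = 8859071449/ 9787392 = 905.15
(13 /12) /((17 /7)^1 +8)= 91 /876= 0.10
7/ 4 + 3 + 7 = 47/ 4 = 11.75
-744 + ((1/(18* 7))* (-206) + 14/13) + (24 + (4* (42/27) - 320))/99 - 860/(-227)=-13688021885/18405387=-743.70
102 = 102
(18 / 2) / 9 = 1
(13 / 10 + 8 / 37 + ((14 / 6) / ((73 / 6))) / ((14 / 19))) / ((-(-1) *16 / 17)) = 815711 / 432160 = 1.89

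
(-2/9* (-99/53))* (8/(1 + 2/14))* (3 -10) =-20.34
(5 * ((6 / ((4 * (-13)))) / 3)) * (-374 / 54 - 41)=9.22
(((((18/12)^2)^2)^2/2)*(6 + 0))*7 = 137781/256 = 538.21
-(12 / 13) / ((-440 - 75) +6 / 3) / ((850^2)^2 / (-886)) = -443 / 145052486718750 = -0.00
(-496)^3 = -122023936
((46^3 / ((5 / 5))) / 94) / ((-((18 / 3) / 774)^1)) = -6278172 / 47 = -133578.13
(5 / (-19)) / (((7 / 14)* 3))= -10 / 57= -0.18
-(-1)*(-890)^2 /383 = 792100 /383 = 2068.15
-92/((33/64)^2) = -376832/1089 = -346.03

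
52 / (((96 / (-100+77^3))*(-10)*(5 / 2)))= -5933629 / 600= -9889.38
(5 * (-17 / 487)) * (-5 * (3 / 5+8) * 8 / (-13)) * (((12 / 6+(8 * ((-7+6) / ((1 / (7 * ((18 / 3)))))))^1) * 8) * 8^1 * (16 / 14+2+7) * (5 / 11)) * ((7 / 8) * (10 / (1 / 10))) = 39826961.70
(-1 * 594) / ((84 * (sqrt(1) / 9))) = -63.64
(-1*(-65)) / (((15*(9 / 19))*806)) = 19 / 1674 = 0.01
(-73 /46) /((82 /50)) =-1825 /1886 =-0.97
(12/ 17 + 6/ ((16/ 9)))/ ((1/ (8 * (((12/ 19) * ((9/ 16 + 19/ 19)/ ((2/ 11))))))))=457875/ 2584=177.20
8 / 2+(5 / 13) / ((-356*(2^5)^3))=606601211 / 151650304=4.00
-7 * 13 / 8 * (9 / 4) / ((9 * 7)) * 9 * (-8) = 117 / 4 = 29.25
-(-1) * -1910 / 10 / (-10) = 191 / 10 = 19.10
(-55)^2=3025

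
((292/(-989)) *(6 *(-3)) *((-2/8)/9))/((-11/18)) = 2628/10879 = 0.24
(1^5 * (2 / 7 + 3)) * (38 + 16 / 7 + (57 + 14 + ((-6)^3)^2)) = 7529533 / 49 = 153663.94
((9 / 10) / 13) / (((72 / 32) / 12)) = 24 / 65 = 0.37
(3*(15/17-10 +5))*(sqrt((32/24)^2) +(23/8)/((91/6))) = -8315/442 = -18.81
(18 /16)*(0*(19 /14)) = 0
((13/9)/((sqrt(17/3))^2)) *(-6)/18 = -13/153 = -0.08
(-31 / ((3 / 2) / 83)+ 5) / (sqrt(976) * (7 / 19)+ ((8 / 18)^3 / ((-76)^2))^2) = -148.60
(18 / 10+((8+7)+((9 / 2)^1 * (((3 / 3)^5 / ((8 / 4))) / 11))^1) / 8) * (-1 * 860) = -280059 / 88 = -3182.49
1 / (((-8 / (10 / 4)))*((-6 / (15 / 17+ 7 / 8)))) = 1195 / 13056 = 0.09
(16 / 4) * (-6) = -24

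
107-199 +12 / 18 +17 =-223 / 3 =-74.33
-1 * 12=-12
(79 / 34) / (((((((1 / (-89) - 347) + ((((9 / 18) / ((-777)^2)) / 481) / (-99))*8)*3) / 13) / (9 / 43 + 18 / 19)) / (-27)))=0.91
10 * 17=170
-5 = -5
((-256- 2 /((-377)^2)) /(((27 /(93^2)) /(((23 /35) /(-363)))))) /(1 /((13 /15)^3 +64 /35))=15703433225435854 /42660818825625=368.10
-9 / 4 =-2.25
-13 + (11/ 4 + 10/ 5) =-33/ 4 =-8.25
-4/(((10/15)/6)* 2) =-18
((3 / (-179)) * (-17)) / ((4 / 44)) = 561 / 179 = 3.13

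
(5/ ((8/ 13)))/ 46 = 65/ 368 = 0.18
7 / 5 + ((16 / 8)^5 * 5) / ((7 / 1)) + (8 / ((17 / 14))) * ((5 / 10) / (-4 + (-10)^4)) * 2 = 24.26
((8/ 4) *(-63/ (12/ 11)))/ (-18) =6.42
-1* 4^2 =-16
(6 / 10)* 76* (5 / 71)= 228 / 71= 3.21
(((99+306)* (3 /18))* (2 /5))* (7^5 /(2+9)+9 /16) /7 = 5895.53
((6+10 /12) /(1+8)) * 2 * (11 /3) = 451 /81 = 5.57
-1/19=-0.05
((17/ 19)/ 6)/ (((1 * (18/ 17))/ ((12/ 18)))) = 289/ 3078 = 0.09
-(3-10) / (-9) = -7 / 9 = -0.78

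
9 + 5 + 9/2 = 18.50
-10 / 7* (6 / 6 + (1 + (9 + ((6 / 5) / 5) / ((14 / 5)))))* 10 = -7760 / 49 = -158.37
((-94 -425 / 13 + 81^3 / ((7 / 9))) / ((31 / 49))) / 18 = 24176082 / 403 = 59990.28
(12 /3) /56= 1 /14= 0.07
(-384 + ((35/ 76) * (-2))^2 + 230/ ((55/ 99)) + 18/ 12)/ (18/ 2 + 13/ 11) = 73403/ 23104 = 3.18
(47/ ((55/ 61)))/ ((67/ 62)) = 177754/ 3685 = 48.24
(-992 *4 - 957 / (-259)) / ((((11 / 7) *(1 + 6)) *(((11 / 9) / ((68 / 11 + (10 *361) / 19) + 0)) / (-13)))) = 259241262930 / 344729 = 752014.66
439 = 439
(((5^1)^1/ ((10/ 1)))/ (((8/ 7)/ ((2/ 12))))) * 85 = 595/ 96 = 6.20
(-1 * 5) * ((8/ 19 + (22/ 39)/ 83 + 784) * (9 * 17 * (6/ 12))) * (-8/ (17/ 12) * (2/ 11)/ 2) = 34736159520/ 225511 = 154033.10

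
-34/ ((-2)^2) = -17/ 2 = -8.50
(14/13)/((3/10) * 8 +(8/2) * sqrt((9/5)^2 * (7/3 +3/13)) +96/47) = -47705/1128606 +386575 * sqrt(39)/22007817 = 0.07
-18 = -18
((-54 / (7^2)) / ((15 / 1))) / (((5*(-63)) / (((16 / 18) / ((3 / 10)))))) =32 / 46305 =0.00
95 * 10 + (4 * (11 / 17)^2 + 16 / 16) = 275323 / 289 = 952.67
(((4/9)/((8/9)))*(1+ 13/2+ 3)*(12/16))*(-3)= -189/16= -11.81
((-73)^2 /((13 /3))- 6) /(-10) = -15909 /130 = -122.38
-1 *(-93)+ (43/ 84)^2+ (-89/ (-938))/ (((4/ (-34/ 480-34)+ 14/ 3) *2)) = 2460442901015/ 26379088848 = 93.27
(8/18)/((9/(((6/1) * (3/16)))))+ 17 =307/18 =17.06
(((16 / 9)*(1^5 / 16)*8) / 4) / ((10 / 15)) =1 / 3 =0.33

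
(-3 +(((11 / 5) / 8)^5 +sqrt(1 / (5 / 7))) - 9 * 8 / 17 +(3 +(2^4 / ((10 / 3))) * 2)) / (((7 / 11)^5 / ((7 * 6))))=966306 * sqrt(35) / 12005 +4513430697294651 / 2089830400000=2635.91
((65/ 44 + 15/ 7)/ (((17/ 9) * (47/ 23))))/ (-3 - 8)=-230805/ 2707012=-0.09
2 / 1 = 2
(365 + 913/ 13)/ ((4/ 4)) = 5658/ 13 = 435.23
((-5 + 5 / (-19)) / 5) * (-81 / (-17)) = -1620 / 323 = -5.02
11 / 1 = 11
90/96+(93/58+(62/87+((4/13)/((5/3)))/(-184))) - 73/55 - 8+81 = 1715148373/22891440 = 74.93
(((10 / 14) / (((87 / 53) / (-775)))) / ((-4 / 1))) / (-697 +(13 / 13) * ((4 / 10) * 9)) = -0.12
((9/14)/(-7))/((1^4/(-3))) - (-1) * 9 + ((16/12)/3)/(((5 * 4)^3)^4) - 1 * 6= 1479168000000000049/451584000000000000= 3.28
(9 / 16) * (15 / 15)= 9 / 16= 0.56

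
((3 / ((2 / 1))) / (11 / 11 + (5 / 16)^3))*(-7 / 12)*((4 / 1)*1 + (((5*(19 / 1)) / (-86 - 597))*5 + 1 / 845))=-976818176 / 348012405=-2.81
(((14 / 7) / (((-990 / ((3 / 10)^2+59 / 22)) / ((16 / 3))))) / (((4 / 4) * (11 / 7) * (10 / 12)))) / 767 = -0.00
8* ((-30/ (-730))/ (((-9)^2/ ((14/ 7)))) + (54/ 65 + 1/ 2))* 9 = 1364972/ 14235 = 95.89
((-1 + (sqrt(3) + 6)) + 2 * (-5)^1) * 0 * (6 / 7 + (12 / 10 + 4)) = 0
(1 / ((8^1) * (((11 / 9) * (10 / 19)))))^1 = 171 / 880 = 0.19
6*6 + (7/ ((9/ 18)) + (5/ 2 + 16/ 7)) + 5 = 837/ 14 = 59.79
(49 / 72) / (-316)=-49 / 22752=-0.00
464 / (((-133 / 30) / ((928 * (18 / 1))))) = -232519680 / 133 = -1748268.27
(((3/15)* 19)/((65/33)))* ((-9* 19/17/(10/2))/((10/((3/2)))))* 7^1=-2251557/552500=-4.08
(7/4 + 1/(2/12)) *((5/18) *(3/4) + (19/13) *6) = 86831/1248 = 69.58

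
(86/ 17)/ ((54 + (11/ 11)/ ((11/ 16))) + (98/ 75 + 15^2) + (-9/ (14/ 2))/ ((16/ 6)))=3973200/ 220916581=0.02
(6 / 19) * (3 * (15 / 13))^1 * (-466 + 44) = -113940 / 247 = -461.30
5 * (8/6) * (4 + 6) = 200/3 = 66.67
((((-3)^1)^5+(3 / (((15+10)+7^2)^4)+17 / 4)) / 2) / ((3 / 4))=-7159295017 / 44979864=-159.17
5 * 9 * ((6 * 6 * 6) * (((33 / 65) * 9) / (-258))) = -96228 / 559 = -172.14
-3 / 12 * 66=-33 / 2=-16.50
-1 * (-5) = 5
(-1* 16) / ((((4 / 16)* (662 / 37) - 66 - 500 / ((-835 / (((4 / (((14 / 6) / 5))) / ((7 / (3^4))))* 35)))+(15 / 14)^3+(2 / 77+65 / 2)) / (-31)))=92507440256 / 382512417839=0.24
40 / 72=5 / 9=0.56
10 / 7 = 1.43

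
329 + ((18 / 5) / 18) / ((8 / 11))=13171 / 40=329.28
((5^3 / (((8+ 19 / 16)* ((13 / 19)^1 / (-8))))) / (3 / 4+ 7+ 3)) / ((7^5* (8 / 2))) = -304000 / 1381081611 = -0.00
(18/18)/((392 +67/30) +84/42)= 30/11887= 0.00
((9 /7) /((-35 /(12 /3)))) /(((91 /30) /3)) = -648 /4459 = -0.15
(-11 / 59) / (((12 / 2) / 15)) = -55 / 118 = -0.47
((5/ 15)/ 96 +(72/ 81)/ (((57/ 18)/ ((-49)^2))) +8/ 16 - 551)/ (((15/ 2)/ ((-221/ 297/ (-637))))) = 1640789/ 85322160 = 0.02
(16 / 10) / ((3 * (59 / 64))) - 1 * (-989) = 875777 / 885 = 989.58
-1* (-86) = 86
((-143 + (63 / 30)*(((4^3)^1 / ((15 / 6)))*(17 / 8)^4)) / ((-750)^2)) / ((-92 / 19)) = -28977679 / 82800000000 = -0.00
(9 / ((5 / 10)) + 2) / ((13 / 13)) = 20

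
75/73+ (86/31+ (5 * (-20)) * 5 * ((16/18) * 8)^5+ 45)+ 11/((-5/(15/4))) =-4859733820130423/534511548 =-9091915.48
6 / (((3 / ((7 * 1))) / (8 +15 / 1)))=322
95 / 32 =2.97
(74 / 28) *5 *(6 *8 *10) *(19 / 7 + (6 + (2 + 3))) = 4262400 / 49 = 86987.76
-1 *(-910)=910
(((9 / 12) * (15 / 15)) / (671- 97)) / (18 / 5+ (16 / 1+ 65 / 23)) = 345 / 5921384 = 0.00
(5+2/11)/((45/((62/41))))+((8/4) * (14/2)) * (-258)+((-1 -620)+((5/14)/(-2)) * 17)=-802356901/189420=-4235.86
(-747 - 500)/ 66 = -1247/ 66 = -18.89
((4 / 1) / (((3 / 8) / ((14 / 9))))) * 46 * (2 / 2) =763.26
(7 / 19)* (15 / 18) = 35 / 114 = 0.31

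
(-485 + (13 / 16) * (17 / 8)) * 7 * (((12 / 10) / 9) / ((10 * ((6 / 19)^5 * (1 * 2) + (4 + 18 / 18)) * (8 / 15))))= -1072183056287 / 63467760640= -16.89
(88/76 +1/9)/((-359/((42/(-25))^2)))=-42532/4263125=-0.01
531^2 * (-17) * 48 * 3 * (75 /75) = -690240528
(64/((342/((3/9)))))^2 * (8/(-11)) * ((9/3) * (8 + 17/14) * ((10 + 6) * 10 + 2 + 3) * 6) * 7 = -1761280/3249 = -542.10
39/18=13/6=2.17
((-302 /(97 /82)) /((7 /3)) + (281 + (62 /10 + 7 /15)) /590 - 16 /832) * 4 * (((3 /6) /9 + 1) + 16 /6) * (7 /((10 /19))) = -4333652708369 /200877300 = -21573.63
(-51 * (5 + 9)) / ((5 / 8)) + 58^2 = 11108 / 5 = 2221.60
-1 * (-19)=19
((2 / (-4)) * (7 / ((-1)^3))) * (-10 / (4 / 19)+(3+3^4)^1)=511 / 4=127.75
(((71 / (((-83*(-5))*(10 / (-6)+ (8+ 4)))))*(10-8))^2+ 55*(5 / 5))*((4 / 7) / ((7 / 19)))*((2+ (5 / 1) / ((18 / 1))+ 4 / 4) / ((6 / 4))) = 5831207455412 / 31281054525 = 186.41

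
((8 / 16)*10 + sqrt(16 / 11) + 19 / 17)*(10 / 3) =40*sqrt(11) / 33 + 1040 / 51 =24.41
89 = 89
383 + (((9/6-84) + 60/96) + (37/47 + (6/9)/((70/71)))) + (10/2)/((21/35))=12275191/39480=310.92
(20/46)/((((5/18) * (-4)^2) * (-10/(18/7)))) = -81/3220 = -0.03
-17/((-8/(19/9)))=323/72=4.49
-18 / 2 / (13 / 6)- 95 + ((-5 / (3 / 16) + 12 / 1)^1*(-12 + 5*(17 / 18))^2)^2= 463172261572 / 767637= 603374.07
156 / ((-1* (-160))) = 39 / 40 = 0.98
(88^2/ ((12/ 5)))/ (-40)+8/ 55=-13286/ 165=-80.52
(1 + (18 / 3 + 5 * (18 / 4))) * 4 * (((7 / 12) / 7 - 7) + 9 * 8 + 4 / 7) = 325385 / 42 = 7747.26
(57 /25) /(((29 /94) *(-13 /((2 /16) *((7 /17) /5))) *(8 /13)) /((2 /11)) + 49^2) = 0.00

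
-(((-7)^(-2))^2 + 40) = -96041 /2401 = -40.00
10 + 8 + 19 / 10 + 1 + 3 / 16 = 1687 / 80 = 21.09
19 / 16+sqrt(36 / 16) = 43 / 16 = 2.69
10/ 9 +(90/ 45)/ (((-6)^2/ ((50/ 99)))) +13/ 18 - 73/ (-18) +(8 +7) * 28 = 379492/ 891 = 425.92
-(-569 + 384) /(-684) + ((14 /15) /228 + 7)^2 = 71328827 /1462050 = 48.79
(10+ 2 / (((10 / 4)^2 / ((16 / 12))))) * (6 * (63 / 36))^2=57477 / 50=1149.54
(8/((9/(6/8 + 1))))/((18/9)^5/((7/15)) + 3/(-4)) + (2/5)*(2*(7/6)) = 81718/85455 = 0.96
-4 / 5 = -0.80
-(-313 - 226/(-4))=513/2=256.50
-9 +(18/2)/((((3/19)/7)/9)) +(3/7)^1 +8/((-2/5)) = 24937/7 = 3562.43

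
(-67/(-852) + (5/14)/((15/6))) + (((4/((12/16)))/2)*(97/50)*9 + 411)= 457.78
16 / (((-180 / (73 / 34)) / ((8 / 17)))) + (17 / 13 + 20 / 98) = 11779799 / 8284185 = 1.42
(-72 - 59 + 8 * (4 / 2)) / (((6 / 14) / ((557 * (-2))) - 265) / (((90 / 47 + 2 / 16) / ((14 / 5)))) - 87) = 245650925 / 962834113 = 0.26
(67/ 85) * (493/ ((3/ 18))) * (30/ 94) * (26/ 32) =227331/ 376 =604.60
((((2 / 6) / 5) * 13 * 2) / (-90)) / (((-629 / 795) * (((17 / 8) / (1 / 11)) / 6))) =11024 / 1764345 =0.01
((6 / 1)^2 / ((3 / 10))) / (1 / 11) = 1320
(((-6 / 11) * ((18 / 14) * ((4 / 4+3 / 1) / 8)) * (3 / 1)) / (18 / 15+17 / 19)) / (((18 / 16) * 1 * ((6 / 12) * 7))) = -13680 / 107261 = -0.13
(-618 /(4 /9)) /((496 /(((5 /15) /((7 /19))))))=-17613 /6944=-2.54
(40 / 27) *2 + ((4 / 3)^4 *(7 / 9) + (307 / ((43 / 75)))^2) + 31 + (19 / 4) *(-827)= 282831.06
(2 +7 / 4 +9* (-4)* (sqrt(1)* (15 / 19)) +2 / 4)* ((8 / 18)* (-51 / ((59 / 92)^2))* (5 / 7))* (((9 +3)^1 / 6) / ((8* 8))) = 82600705 / 2777838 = 29.74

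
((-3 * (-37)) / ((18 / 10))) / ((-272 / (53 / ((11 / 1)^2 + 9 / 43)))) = -421615 / 4252992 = -0.10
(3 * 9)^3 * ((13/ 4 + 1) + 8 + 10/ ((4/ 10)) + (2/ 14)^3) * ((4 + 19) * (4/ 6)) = 7712803233/ 686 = 11243153.40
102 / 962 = 51 / 481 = 0.11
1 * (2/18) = 1/9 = 0.11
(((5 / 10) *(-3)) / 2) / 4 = -3 / 16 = -0.19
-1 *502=-502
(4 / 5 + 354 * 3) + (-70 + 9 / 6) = 9943 / 10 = 994.30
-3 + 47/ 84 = -205/ 84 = -2.44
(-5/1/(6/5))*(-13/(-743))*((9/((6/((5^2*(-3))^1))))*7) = 170625/2972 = 57.41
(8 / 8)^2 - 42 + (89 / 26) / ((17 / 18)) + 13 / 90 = -740527 / 19890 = -37.23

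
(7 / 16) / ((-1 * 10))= -7 / 160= -0.04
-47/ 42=-1.12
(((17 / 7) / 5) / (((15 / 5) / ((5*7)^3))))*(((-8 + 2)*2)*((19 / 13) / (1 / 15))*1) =-23740500 / 13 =-1826192.31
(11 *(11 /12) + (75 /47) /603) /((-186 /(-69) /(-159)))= -464596251 /780952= -594.91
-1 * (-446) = 446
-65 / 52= -1.25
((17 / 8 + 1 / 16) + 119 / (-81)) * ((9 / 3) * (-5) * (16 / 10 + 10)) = -26999 / 216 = -125.00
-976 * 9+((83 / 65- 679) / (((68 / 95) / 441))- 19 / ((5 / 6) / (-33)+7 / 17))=-122593301325 / 287521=-426380.34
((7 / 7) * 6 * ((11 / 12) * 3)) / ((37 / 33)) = 1089 / 74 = 14.72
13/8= 1.62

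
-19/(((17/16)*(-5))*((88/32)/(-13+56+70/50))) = 269952/4675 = 57.74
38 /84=19 /42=0.45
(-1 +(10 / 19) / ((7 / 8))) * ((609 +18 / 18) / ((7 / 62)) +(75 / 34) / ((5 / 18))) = -34125905 / 15827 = -2156.18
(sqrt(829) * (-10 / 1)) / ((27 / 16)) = -160 * sqrt(829) / 27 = -170.62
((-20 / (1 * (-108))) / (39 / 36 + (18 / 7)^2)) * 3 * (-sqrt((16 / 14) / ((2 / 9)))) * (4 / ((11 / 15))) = -672 * sqrt(7) / 1991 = -0.89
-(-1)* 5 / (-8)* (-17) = 85 / 8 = 10.62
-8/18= -0.44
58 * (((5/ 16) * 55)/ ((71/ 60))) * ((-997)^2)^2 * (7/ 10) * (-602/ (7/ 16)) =-56923167998235323400/ 71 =-801734760538525681.69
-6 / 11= -0.55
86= 86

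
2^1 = 2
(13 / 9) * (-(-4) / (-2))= -26 / 9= -2.89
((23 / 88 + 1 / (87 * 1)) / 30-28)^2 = 41331410960401 / 52752902400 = 783.49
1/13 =0.08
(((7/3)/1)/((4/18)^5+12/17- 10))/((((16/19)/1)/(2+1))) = -133509789/149267168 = -0.89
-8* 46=-368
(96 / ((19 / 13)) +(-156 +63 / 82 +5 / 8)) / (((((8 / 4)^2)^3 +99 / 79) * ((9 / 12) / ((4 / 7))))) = -17511614 / 16866129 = -1.04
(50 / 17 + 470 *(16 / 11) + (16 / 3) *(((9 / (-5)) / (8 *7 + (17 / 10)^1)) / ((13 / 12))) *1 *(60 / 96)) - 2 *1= 960113376 / 1402687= 684.48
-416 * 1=-416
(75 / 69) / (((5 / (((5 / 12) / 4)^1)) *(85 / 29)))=145 / 18768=0.01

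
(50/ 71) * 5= 250/ 71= 3.52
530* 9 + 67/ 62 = 295807/ 62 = 4771.08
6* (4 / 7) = 24 / 7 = 3.43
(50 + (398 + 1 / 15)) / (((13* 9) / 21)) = 3619 / 45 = 80.42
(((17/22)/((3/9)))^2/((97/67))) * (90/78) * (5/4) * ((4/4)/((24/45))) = 196050375/19530368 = 10.04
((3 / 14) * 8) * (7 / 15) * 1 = 4 / 5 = 0.80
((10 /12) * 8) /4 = 5 /3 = 1.67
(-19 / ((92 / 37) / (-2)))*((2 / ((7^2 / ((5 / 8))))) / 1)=3515 / 9016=0.39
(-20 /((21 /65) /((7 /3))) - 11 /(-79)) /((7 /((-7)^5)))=246345001 /711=346476.79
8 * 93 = 744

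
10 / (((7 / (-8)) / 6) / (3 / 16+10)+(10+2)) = 4890 / 5861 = 0.83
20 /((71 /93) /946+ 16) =1759560 /1407719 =1.25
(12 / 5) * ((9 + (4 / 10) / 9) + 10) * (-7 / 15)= -23996 / 1125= -21.33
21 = 21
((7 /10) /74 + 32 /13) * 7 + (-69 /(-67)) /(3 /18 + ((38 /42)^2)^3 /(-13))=4574596800519851 /178899443447660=25.57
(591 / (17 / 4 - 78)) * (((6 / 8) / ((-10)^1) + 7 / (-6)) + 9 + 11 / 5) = -47083 / 590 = -79.80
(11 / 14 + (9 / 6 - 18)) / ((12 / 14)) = -55 / 3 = -18.33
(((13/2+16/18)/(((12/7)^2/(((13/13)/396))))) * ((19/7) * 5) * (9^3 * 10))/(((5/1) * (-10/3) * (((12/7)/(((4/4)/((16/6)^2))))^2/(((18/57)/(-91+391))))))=-1231713/4613734400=-0.00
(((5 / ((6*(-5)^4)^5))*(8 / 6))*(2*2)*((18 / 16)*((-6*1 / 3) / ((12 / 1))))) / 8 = -1 / 1186523437500000000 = -0.00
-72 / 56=-9 / 7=-1.29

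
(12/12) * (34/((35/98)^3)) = 93296/125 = 746.37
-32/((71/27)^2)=-23328/5041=-4.63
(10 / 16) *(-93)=-465 / 8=-58.12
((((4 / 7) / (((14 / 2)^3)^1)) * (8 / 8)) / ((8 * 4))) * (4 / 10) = 1 / 48020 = 0.00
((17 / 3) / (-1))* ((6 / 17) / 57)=-2 / 57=-0.04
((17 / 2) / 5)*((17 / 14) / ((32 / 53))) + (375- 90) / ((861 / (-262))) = -15301603 / 183680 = -83.31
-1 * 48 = -48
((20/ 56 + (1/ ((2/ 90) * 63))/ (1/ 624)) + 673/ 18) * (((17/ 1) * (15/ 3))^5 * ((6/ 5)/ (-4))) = -13514376408125/ 21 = -643541733720.24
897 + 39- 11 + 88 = 1013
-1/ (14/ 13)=-13/ 14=-0.93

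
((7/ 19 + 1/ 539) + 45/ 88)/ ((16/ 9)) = 0.50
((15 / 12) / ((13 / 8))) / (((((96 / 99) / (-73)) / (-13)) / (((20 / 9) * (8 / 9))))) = 40150 / 27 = 1487.04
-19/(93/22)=-418/93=-4.49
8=8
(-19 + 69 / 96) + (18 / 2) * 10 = 2295 / 32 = 71.72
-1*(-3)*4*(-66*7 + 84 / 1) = -4536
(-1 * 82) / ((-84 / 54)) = 52.71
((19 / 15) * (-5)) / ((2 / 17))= -323 / 6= -53.83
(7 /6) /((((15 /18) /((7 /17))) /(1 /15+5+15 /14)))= 9023 /2550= 3.54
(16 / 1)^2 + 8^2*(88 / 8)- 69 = 891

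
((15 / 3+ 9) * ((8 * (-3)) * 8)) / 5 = -2688 / 5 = -537.60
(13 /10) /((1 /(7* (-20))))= -182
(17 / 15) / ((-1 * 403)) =-17 / 6045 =-0.00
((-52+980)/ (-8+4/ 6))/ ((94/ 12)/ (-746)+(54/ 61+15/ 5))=-380066112/ 11637395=-32.66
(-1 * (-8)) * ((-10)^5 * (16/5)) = -2560000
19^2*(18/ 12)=1083/ 2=541.50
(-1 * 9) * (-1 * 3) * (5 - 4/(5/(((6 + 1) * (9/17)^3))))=2765151/24565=112.56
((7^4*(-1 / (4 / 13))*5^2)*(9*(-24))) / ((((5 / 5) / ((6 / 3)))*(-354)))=-14045850 / 59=-238065.25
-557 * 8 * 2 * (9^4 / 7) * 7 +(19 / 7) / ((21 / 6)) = -2865109930 / 49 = -58471631.22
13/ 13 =1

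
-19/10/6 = -0.32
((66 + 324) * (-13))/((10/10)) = -5070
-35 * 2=-70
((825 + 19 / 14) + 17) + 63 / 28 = 23677 / 28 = 845.61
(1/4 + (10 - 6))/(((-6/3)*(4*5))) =-0.11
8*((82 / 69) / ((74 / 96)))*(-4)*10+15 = -407075 / 851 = -478.35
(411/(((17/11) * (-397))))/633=-1507/1424039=-0.00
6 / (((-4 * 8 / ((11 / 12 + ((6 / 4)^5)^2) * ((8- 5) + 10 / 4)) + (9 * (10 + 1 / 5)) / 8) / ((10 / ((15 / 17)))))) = 5384492960 / 900768867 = 5.98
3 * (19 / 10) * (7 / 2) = 399 / 20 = 19.95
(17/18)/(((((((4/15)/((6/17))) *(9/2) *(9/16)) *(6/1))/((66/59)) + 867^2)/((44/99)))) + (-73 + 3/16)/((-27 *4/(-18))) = -1223960893085/100858584672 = -12.14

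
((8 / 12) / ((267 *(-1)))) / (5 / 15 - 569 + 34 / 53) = 53 / 12057186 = 0.00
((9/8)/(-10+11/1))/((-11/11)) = -9/8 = -1.12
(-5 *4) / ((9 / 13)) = -260 / 9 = -28.89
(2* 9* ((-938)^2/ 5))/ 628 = 3959298/ 785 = 5043.69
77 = 77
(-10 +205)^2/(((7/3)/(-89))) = -10152675/7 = -1450382.14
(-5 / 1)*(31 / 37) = -155 / 37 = -4.19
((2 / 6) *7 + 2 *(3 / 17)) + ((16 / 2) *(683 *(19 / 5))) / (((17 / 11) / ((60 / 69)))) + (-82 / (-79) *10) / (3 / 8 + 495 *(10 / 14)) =2384785406053 / 204083623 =11685.33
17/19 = 0.89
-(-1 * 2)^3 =8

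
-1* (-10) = 10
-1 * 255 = -255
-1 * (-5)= 5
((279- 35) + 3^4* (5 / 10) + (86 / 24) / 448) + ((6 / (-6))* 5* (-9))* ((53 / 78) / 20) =19990543 / 69888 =286.04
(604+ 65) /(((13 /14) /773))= 7239918 /13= 556916.77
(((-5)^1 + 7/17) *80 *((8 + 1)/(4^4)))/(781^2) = -1755/82954696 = -0.00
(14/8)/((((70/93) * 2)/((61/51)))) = 1.39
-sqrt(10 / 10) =-1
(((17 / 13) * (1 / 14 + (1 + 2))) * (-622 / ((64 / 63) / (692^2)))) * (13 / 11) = -61236799101 / 44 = -1391745434.11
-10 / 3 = -3.33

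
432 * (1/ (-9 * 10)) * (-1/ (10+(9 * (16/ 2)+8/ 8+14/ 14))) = 2/ 35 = 0.06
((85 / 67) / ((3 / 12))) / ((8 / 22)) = 935 / 67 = 13.96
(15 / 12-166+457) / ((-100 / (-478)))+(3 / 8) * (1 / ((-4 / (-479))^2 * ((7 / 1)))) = 48499867 / 22400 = 2165.17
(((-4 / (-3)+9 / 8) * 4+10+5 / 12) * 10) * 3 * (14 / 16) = 8505 / 16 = 531.56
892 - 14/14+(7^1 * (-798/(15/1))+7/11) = 28558/55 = 519.24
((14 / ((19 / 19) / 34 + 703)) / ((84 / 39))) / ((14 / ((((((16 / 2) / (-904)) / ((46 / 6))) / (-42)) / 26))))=17 / 24352567624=0.00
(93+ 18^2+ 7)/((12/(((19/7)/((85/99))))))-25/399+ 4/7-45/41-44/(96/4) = 303907393/2781030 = 109.28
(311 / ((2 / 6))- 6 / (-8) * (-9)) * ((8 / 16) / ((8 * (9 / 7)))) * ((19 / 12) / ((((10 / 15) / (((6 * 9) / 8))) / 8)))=1478295 / 256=5774.59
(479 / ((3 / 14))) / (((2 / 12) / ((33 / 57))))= 147532 / 19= 7764.84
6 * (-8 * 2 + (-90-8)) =-684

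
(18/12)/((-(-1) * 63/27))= 9/14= 0.64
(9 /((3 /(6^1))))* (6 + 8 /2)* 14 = 2520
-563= -563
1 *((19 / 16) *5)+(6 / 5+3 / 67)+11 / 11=43857 / 5360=8.18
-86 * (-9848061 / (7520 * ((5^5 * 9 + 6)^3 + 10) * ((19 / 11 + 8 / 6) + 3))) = 13974398559 / 16740689940619952000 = 0.00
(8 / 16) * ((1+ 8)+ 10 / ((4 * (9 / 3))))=59 / 12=4.92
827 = 827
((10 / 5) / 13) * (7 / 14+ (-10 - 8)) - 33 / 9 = -6.36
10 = 10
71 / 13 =5.46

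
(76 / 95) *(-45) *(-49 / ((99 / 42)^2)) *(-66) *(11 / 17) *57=-13138272 / 17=-772839.53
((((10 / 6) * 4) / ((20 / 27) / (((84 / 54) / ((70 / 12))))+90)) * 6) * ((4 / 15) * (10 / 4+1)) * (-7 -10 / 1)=-5712 / 835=-6.84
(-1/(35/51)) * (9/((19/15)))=-1377/133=-10.35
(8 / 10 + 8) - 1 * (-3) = 59 / 5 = 11.80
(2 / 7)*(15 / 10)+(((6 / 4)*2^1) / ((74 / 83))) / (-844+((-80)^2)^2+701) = 0.43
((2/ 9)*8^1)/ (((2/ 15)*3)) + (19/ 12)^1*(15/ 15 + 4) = 445/ 36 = 12.36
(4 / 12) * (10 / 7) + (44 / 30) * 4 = 222 / 35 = 6.34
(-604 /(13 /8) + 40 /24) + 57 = -12208 /39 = -313.03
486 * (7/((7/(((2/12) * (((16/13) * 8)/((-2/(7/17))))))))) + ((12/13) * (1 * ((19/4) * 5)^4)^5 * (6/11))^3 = 570943018845297075365683794146995170972432089055377550144030945954705621802915239064542544825874773482248464634875727846889/129058481968347197908709355174727528742912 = 4423909301717388873075108000000000000000000000000000000000000000000000000000000000.00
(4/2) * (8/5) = 3.20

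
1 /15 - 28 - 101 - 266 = -5924 /15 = -394.93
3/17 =0.18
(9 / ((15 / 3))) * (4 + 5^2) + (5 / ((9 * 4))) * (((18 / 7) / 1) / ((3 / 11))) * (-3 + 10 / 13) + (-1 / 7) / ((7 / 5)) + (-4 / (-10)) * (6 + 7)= 1039139 / 19110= 54.38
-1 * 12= -12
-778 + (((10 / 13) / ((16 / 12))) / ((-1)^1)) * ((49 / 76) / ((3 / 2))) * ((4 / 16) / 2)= -6149557 / 7904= -778.03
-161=-161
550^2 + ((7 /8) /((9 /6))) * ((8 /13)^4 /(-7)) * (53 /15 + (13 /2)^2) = 388785909268 /1285245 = 302499.45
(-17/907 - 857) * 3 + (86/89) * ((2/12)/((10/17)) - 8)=-6244358623/2421690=-2578.51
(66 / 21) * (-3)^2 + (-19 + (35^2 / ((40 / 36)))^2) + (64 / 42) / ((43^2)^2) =349070881237433 / 287179284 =1215515.54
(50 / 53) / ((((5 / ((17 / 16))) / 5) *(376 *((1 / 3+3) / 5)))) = 1275 / 318848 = 0.00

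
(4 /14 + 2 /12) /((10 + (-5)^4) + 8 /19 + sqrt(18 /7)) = 4358353 /6121768830 - 6859 * sqrt(14) /14284127270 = 0.00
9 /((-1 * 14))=-9 /14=-0.64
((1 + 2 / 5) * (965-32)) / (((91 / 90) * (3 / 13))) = 5598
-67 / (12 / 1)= -67 / 12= -5.58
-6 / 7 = -0.86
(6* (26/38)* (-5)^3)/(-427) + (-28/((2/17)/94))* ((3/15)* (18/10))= -1633292574/202825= -8052.72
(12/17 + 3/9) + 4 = 5.04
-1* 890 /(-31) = 890 /31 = 28.71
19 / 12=1.58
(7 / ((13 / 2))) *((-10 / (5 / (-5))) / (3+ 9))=35 / 39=0.90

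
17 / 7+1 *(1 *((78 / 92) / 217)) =24281 / 9982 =2.43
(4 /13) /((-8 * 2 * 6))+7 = 7.00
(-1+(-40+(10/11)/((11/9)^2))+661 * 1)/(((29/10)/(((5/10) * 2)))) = 214.00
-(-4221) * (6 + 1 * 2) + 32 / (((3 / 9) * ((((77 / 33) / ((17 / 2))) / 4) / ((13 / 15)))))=1224312 / 35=34980.34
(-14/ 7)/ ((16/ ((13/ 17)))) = -13/ 136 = -0.10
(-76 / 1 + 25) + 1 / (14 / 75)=-639 / 14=-45.64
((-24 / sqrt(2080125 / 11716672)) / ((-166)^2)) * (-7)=1232 * sqrt(7565) / 7405675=0.01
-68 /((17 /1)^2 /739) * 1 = -2956 /17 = -173.88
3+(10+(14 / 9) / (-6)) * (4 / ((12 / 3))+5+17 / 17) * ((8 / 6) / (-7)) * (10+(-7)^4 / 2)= -141467 / 9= -15718.56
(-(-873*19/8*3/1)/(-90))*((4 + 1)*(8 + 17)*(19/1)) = -2626275/16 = -164142.19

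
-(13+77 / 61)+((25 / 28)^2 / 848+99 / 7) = -4805651 / 40554752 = -0.12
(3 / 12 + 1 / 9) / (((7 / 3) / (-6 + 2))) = -13 / 21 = -0.62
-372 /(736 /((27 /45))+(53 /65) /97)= -7036380 /23202559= -0.30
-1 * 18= -18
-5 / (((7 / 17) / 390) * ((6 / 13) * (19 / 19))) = -71825 / 7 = -10260.71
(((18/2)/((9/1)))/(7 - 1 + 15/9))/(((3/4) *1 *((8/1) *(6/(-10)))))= -5/138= -0.04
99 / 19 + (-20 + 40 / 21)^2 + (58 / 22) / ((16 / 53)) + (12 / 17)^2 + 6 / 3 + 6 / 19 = 146692357355 / 426189456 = 344.20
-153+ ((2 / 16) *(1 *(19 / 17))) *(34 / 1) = -593 / 4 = -148.25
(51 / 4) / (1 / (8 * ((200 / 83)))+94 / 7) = 47600 / 50327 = 0.95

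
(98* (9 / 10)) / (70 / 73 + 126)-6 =-35121 / 6620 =-5.31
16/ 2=8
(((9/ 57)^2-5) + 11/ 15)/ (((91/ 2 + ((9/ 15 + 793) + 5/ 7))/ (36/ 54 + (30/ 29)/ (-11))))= -176218168/ 60928669197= -0.00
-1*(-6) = 6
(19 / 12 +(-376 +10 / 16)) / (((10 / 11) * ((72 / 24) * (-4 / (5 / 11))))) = 8971 / 576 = 15.57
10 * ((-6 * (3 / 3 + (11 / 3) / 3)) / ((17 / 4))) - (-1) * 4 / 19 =-30196 / 969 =-31.16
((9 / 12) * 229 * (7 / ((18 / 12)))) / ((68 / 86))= 68929 / 68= 1013.66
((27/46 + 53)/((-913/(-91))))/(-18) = -224315/755964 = -0.30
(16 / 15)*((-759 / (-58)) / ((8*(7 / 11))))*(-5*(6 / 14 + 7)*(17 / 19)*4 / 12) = -2460172 / 80997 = -30.37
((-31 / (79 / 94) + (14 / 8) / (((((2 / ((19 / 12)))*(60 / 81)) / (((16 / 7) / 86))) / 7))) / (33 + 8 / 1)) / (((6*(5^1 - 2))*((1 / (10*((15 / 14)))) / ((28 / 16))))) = -49647985 / 53482368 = -0.93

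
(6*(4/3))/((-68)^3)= -1/39304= -0.00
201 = 201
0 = 0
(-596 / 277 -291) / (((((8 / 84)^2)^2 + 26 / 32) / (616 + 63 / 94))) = -7323523254022248 / 32918658671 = -222473.32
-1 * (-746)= 746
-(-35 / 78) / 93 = 35 / 7254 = 0.00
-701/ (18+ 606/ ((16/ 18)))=-2804/ 2799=-1.00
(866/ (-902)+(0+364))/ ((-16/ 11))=-163731/ 656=-249.59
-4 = -4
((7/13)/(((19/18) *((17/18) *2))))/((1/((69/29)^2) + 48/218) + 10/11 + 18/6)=3236684913/51605856965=0.06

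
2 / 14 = 0.14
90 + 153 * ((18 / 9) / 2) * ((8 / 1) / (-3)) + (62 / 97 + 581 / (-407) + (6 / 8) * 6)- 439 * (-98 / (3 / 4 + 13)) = 1111169769 / 394790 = 2814.58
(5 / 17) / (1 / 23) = 115 / 17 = 6.76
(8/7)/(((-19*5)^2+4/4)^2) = 2/142570183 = 0.00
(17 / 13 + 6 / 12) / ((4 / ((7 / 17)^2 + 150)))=67.87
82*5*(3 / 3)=410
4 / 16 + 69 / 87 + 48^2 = 267385 / 116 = 2305.04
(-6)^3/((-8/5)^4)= -16875/512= -32.96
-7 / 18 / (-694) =7 / 12492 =0.00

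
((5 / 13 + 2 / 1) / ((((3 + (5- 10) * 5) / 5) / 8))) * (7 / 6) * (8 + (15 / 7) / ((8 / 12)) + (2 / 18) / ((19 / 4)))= -4169965 / 73359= -56.84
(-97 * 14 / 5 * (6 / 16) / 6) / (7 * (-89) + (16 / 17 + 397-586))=11543 / 551520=0.02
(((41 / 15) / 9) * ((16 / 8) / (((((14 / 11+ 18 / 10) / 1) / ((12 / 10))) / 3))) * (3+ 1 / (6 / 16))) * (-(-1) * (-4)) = -16.13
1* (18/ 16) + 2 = 25/ 8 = 3.12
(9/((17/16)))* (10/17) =1440/289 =4.98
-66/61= -1.08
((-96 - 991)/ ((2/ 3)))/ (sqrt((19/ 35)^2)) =-114135/ 38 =-3003.55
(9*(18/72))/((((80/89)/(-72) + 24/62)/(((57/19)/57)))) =223479/706952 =0.32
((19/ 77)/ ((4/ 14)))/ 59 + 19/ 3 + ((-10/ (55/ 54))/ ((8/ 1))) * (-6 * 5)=168089/ 3894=43.17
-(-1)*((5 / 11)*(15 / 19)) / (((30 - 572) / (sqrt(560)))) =-150*sqrt(35) / 56639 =-0.02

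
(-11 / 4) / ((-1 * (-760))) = -11 / 3040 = -0.00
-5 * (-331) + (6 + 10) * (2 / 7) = 11617 / 7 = 1659.57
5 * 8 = 40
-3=-3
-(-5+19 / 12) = 41 / 12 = 3.42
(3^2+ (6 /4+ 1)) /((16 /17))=391 /32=12.22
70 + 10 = 80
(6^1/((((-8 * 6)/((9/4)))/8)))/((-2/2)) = 9/4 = 2.25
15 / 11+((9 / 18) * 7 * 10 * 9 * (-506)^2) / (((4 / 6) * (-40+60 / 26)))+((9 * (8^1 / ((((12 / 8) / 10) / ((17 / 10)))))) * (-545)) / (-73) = -3203500.72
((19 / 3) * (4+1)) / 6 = 95 / 18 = 5.28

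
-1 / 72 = -0.01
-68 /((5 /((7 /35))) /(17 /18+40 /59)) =-58582 /13275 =-4.41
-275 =-275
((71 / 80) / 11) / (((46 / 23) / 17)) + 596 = 1050167 / 1760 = 596.69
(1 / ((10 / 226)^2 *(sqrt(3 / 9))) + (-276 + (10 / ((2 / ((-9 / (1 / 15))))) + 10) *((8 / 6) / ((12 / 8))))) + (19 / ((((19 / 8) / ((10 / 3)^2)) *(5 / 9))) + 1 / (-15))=-31823 / 45 + 12769 *sqrt(3) / 25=177.48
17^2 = 289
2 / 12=0.17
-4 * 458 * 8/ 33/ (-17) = 14656/ 561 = 26.12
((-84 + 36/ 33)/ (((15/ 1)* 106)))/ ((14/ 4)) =-304/ 20405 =-0.01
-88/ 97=-0.91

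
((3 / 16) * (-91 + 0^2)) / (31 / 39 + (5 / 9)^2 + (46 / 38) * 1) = -5461911 / 740752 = -7.37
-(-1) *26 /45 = 0.58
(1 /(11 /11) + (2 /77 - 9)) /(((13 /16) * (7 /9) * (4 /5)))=-110520 /7007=-15.77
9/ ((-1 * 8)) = -9/ 8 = -1.12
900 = 900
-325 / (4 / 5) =-1625 / 4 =-406.25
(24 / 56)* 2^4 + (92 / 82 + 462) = 134884 / 287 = 469.98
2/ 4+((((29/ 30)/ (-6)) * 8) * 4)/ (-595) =27239/ 53550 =0.51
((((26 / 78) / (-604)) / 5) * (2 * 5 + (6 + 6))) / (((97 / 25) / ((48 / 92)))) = -110 / 336881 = -0.00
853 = 853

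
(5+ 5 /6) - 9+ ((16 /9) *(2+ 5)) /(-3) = -395 /54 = -7.31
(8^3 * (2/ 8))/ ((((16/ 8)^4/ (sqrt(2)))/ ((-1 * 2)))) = -22.63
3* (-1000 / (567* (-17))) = 1000 / 3213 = 0.31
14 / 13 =1.08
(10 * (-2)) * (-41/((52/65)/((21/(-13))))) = -21525/13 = -1655.77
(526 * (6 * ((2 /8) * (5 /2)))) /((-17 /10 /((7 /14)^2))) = -19725 /68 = -290.07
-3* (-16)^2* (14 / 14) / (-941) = 768 / 941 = 0.82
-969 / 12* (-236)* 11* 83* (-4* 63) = -4384558332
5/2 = 2.50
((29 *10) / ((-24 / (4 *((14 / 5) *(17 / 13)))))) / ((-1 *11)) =16.09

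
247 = 247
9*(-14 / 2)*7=-441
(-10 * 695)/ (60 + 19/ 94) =-653300/ 5659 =-115.44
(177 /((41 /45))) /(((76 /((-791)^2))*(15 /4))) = 332236611 /779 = 426491.16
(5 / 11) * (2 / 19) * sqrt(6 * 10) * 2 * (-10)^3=-40000 * sqrt(15) / 209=-741.24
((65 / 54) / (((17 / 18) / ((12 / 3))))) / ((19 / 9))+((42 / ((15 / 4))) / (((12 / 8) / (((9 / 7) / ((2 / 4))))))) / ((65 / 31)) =1214748 / 104975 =11.57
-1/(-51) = 1/51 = 0.02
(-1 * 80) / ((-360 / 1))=2 / 9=0.22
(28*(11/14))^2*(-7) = -3388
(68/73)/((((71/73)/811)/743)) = 40974964/71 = 577112.17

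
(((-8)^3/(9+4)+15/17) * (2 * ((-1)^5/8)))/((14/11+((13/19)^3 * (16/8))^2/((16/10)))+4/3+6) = 13210342247157/12163169880706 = 1.09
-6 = -6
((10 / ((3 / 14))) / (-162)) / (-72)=35 / 8748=0.00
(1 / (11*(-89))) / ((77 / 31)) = -31 / 75383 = -0.00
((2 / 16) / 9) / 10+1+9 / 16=563 / 360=1.56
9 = 9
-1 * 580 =-580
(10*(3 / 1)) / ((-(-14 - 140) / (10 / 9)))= 50 / 231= 0.22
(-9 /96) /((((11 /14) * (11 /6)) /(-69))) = 4347 /968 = 4.49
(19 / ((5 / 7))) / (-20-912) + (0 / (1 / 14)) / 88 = -133 / 4660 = -0.03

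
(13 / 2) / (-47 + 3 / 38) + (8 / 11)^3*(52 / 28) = 0.58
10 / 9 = 1.11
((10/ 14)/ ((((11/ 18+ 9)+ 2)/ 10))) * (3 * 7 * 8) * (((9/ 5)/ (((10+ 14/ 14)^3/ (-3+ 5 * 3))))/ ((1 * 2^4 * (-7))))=-0.01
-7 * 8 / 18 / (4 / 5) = -3.89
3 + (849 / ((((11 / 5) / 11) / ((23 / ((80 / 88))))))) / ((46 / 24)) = 56037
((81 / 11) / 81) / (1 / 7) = 7 / 11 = 0.64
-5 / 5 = -1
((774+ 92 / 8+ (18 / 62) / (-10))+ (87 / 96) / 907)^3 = 484609663.12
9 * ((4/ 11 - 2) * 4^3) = -10368/ 11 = -942.55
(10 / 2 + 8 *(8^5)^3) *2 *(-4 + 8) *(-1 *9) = -20266198323167592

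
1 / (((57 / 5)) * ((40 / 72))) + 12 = 231 / 19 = 12.16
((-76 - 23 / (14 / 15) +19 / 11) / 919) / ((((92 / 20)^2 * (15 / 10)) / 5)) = -1904125 / 112300881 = -0.02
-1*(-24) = 24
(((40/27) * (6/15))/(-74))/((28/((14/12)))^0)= -8/999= -0.01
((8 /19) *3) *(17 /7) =408 /133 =3.07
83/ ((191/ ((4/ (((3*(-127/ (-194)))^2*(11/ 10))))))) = 124951520/ 304983261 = 0.41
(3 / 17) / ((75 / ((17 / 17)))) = 0.00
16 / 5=3.20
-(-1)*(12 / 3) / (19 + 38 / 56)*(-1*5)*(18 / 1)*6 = -60480 / 551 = -109.76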